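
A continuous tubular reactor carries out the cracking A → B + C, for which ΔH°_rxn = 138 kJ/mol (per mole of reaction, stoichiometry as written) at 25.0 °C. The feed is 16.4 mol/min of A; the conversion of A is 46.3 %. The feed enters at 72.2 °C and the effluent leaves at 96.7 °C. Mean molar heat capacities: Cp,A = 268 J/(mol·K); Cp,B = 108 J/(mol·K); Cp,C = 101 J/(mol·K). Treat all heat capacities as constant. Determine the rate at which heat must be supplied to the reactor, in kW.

Q_in = 18.7 kW

Extent of reaction ξ = 0.463 × 16.4 = 7.5932 mol/min
Reaction term: ξ·ΔH°_rxn = 7.5932 × 138 = 1047.9 kJ/min
Sensible, feed 72.2→25 °C: -207.45 kJ/min
Outlet flows (mol/min): A 8.8068, B 7.5932, C 7.5932
Sensible, products 25→96.7 °C: 283.01 kJ/min
Q = ΔH = 1123.4 kJ/min = 18.724 kW
Heat supplied = 18.724 kW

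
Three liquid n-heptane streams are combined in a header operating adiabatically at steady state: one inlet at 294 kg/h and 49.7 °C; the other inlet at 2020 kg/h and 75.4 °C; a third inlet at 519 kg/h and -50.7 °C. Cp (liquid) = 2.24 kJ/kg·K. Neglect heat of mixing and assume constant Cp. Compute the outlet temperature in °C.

T_out = 49.6 °C

No heat crosses the boundary, so H_out = H_in.
T_out = Σ ṁᵢCp,ᵢTᵢ / Σ ṁᵢCp,ᵢ
      = 314960 / 6345.9 = 49.632 °C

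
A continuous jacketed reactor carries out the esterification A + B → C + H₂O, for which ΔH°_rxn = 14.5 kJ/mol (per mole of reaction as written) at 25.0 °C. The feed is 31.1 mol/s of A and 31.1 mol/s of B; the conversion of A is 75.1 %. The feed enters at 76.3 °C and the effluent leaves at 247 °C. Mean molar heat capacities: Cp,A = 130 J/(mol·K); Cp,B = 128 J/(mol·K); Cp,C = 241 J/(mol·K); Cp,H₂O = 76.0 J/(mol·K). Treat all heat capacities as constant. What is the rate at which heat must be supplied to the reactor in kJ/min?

Q_in = 121000 kJ/min

Extent of reaction ξ = 0.751 × 31.1 = 23.356 mol/s
Reaction term: ξ·ΔH°_rxn = 23.356 × 14.5 = 338.66 kJ/s
Sensible, feed 76.3→25 °C: -411.62 kJ/s
Outlet flows (mol/s): A 7.7439, B 7.7439, C 23.356, H₂O 23.356
Sensible, products 25→247 °C: 2087.2 kJ/s
Q = ΔH = 2014.2 kJ/s = 2014.2 kW
Heat supplied = 120850 kJ/min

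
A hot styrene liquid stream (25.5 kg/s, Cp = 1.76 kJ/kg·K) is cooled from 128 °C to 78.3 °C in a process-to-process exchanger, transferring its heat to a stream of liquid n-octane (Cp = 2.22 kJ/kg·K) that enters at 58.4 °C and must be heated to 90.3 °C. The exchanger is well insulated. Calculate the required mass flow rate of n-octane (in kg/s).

Heat released by hot stream: Q = 25.5 × 1.76 × (128 − 78.3) = 2230.5 kJ/s
Energy balance on cold side (adiabatic exchanger): Q = ṁ_c·Cp_c·(T_c,out − T_c,in)
ṁ_c = 2230.5 / [2.22 × (90.3 − 58.4)] = 31.497 kg/s

ṁ_c = 31.5 kg/s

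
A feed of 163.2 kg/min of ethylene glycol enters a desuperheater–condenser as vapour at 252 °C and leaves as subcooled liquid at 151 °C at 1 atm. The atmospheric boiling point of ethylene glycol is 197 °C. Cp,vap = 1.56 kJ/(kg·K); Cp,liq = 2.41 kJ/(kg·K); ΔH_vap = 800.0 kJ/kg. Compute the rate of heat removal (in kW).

vapour 252→197 °C: -85.8 kJ/kg
condensation at 197 °C: -800 kJ/kg
liquid 197→151 °C: -110.86 kJ/kg
Δh = -85.8 + -800 + -110.86 = -996.66 kJ/kg
Q = ṁ·Δh = 163.2 kg/min × -996.66 kJ/kg = -162650 kJ/min
|Q| = 2710.9 kW

Q_c = 2710 kW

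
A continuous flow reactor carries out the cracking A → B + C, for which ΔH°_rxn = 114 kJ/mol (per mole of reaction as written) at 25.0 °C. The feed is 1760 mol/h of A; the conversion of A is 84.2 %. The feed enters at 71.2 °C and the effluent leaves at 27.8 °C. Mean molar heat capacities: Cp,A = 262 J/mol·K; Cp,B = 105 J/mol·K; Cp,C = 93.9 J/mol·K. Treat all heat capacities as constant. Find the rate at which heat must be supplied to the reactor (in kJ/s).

Q_in = 41.3 kJ/s

Extent of reaction ξ = 0.842 × 1760 = 1481.9 mol/h
Reaction term: ξ·ΔH°_rxn = 1481.9 × 114 = 168940 kJ/h
Sensible, feed 71.2→25 °C: -21304 kJ/h
Outlet flows (mol/h): A 278.08, B 1481.9, C 1481.9
Sensible, products 25→27.8 °C: 1029.3 kJ/h
Q = ΔH = 148660 kJ/h = 41.296 kW
Heat supplied = 41.296 kJ/s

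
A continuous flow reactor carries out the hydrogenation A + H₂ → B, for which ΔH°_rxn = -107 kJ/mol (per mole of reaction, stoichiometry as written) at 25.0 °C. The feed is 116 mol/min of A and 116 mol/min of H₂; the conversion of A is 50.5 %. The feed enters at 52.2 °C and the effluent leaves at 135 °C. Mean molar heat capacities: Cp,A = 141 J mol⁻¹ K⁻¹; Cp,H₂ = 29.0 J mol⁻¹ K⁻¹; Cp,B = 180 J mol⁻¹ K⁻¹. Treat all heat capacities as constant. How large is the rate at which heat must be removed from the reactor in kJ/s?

Extent of reaction ξ = 0.505 × 116 = 58.58 mol/min
Reaction term: ξ·ΔH°_rxn = 58.58 × -107 = -6268.1 kJ/min
Sensible, feed 52.2→25 °C: -536.38 kJ/min
Outlet flows (mol/min): A 57.42, H₂ 57.42, B 58.58
Sensible, products 25→135 °C: 2233.6 kJ/min
Q = ΔH = -4570.8 kJ/min = -76.18 kW
Heat removed = 76.18 kJ/s

Q_out = 76.2 kJ/s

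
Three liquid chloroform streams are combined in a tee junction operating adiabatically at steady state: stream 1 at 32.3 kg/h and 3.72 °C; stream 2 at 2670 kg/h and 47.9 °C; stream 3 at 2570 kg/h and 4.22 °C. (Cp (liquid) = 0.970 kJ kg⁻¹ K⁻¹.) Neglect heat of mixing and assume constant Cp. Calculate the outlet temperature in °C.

No heat crosses the boundary, so H_out = H_in.
Σ ṁᵢCp,ᵢTᵢ = 32.3×0.970×3.72 + 2670×0.970×47.9 + 2570×0.970×4.22 = 134690
Σ ṁᵢCp,ᵢ = 32.3×0.970 + 2670×0.970 + 2570×0.970 = 5114.1
T_out = 134690 / 5114.1 = 26.337 °C

T_out = 26.3 °C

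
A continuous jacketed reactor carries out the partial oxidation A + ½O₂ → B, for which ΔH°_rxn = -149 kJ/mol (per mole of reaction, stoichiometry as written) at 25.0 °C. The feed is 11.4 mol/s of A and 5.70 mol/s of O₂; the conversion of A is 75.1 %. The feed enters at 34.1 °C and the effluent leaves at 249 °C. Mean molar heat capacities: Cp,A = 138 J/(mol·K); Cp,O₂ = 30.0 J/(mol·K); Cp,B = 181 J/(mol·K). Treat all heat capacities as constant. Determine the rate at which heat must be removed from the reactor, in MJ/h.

Q_out = 3050 MJ/h

Extent of reaction ξ = 0.751 × 11.4 = 8.5614 mol/s
Reaction term: ξ·ΔH°_rxn = 8.5614 × -149 = -1275.6 kJ/s
Sensible, feed 34.1→25 °C: -15.872 kJ/s
Outlet flows (mol/s): A 2.8386, O₂ 1.4193, B 8.5614
Sensible, products 25→249 °C: 444.4 kJ/s
Q = ΔH = -847.12 kJ/s = -847.12 kW
Heat removed = 3049.6 MJ/h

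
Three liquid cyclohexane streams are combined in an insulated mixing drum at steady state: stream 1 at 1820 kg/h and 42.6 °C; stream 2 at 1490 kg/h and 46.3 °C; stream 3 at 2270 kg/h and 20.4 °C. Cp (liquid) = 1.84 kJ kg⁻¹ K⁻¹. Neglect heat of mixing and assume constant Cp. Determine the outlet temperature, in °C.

Energy balance with Q = 0: Σ ṁᵢCp,ᵢ(T_out − Tᵢ) = 0
T_out = Σ ṁᵢCp,ᵢTᵢ / Σ ṁᵢCp,ᵢ
      = 354800 / 10267 = 34.557 °C

T_out = 34.6 °C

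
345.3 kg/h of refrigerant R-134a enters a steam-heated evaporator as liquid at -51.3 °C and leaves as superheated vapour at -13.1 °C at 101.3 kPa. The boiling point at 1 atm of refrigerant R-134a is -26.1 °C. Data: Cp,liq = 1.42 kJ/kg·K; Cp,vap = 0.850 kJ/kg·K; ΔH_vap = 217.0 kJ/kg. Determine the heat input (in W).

liquid -51.3→-26.1 °C: 35.784 kJ/kg
vaporisation at -26.1 °C: 217 kJ/kg
vapour -26.1→-13.1 °C: 11.05 kJ/kg
Δh = 35.784 + 217 + 11.05 = 263.83 kJ/kg
Q = ṁ·Δh = 345.3 kg/h × 263.83 kJ/kg = 91102 kJ/h
|Q| = 25.306 kW = 25306 W

Q = 25300 W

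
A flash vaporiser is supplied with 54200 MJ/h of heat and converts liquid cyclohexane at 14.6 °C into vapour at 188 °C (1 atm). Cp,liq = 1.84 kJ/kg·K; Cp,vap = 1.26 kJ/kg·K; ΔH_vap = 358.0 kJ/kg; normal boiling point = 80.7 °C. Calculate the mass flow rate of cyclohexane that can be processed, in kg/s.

Δh = 1.84×(80.7−14.6) + 358.0 + 1.26×(188−80.7) = 614.82 kJ/kg
Q = 54200 MJ/h = 15056 kJ/s = 15056 kJ/s
ṁ = Q/Δh = 15056 / 614.82 = 24.488 kg/s

ṁ = 24.5 kg/s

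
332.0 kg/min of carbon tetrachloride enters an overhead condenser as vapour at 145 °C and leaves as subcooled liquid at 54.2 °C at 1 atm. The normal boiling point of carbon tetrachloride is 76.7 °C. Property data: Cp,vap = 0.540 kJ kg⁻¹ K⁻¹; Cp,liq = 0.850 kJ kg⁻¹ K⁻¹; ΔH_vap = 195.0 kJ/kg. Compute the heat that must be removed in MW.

Q_c = 1.39 MW

vapour 145→76.7 °C: -36.882 kJ/kg
condensation at 76.7 °C: -195 kJ/kg
liquid 76.7→54.2 °C: -19.125 kJ/kg
Δh = -36.882 + -195 + -19.125 = -251.01 kJ/kg
Q = ṁ·Δh = 332.0 kg/min × -251.01 kJ/kg = -83334 kJ/min
|Q| = 1388.9 kW = 1.3889 MW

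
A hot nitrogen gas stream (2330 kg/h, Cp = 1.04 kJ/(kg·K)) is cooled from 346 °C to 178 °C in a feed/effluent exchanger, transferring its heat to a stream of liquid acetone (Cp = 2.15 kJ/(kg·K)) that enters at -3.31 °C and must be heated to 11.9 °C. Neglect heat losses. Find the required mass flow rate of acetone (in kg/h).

Heat released by hot stream: Q = 2330 × 1.04 × (346 − 178) = 407100 kJ/h
Energy balance on cold side (adiabatic exchanger): Q = ṁ_c·Cp_c·(T_c,out − T_c,in)
ṁ_c = 407100 / [2.15 × (11.9 − -3.31)] = 12449 kg/h

ṁ_c = 12400 kg/h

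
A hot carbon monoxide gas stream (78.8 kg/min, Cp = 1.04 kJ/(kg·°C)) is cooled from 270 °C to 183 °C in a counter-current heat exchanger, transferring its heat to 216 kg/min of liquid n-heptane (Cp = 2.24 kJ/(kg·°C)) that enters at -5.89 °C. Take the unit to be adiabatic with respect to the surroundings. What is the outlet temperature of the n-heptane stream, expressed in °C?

T_c,out = 8.85 °C

Heat released by hot stream: Q = 78.8 × 1.04 × (270 − 183) = 7129.8 kJ/min
Energy balance on cold side (adiabatic exchanger): Q = ṁ_c·Cp_c·(T_c,out − T_c,in)
T_c,out = -5.89 + 7129.8/(216 × 2.24) = 8.8459 °C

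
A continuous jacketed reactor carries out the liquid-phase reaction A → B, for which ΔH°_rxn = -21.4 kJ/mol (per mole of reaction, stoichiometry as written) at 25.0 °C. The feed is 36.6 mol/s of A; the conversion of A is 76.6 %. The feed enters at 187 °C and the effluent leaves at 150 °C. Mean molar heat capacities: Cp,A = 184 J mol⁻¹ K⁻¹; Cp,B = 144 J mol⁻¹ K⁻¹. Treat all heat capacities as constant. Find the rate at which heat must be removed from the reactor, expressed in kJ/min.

Q_out = 59400 kJ/min

Extent of reaction ξ = 0.766 × 36.6 = 28.036 mol/s
Reaction term: ξ·ΔH°_rxn = 28.036 × -21.4 = -599.96 kJ/s
Sensible, feed 187→25 °C: -1091 kJ/s
Outlet flows (mol/s): A 8.5644, B 28.036
Sensible, products 25→150 °C: 701.62 kJ/s
Q = ΔH = -989.31 kJ/s = -989.31 kW
Heat removed = 59359 kJ/min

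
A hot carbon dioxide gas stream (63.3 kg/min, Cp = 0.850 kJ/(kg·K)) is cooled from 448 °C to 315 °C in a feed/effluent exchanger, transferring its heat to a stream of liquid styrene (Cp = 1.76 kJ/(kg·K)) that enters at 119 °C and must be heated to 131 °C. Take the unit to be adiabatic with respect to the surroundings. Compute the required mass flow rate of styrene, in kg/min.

ṁ_c = 339 kg/min

Heat released by hot stream: Q = 63.3 × 0.850 × (448 − 315) = 7156.1 kJ/min
Energy balance on cold side (adiabatic exchanger): Q = ṁ_c·Cp_c·(T_c,out − T_c,in)
ṁ_c = 7156.1 / [1.76 × (131 − 119)] = 338.83 kg/min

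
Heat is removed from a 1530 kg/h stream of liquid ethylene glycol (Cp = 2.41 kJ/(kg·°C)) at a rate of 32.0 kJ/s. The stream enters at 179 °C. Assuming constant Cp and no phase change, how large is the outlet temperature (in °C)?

T_out = 148 °C

Q = 32.0 kJ/s = 115200 kJ/h
ΔT = Q/(ṁ·Cp) = 115200/(1530×2.41) = 31.242 K
T_out = 179 − 31.242 = 147.76 °C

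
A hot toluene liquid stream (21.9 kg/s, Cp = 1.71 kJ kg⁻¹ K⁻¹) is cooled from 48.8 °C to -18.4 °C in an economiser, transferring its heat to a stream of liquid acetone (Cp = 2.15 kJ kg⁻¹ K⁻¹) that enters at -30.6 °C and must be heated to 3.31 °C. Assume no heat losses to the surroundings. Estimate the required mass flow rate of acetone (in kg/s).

ṁ_c = 34.5 kg/s

Heat released by hot stream: Q = 21.9 × 1.71 × (48.8 − -18.4) = 2516.6 kJ/s
Energy balance on cold side (adiabatic exchanger): Q = ṁ_c·Cp_c·(T_c,out − T_c,in)
ṁ_c = 2516.6 / [2.15 × (3.31 − -30.6)] = 34.518 kg/s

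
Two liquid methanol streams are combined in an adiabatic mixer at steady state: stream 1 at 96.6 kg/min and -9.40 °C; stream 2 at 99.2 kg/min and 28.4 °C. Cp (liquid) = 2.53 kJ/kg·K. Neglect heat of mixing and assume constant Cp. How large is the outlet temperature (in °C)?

Adiabatic, steady state ⇒ Σ ṁᵢCp,ᵢ(T_out − Tᵢ) = 0
T_out = Σ ṁᵢCp,ᵢTᵢ / Σ ṁᵢCp,ᵢ
      = 4830.4 / 495.37 = 9.751 °C

T_out = 9.75 °C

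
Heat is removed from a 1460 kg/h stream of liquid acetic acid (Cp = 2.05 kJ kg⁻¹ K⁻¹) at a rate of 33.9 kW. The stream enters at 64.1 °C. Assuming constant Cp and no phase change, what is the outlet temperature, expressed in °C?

Q = 33.9 kW = 122040 kJ/h
ΔT = Q/(ṁ·Cp) = 122040/(1460×2.05) = 40.775 K
T_out = 64.1 − 40.775 = 23.325 °C

T_out = 23.3 °C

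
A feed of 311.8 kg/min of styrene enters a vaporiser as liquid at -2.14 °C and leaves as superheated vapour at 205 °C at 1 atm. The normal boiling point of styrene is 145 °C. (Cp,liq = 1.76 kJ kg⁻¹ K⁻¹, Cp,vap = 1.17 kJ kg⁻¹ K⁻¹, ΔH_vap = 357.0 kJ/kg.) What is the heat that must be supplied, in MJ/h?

Q = 12800 MJ/h

liquid -2.14→145 °C: 258.97 kJ/kg
vaporisation at 145 °C: 357 kJ/kg
vapour 145→205 °C: 70.2 kJ/kg
Δh = 258.97 + 357 + 70.2 = 686.17 kJ/kg
Q = ṁ·Δh = 311.8 kg/min × 686.17 kJ/kg = 213950 kJ/min
|Q| = 3565.8 kW = 12837 MJ/h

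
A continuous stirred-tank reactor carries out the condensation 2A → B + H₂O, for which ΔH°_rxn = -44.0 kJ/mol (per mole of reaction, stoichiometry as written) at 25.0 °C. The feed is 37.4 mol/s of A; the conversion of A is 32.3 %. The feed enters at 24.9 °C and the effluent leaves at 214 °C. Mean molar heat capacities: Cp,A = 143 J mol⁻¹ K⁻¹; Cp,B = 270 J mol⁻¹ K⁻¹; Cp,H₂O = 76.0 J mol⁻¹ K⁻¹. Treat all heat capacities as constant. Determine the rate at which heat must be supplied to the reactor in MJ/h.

Q_in = 2930 MJ/h

Extent of reaction ξ = 0.323 × 37.4 / 2 = 6.0401 mol/s
Reaction term: ξ·ΔH°_rxn = 6.0401 × -44.0 = -265.76 kJ/s
Sensible, feed 24.9→25 °C: 0.53482 kJ/s
Outlet flows (mol/s): A 25.32, B 6.0401, H₂O 6.0401
Sensible, products 25→214 °C: 1079.3 kJ/s
Q = ΔH = 814.07 kJ/s = 814.07 kW
Heat supplied = 2930.7 MJ/h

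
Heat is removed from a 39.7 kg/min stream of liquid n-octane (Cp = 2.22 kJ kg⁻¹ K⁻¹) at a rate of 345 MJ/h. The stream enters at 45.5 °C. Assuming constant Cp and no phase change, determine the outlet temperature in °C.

T_out = -19.7 °C

Q = 345 MJ/h = 5750 kJ/min
ΔT = Q/(ṁ·Cp) = 5750/(39.7×2.22) = 65.242 K
T_out = 45.5 − 65.242 = -19.742 °C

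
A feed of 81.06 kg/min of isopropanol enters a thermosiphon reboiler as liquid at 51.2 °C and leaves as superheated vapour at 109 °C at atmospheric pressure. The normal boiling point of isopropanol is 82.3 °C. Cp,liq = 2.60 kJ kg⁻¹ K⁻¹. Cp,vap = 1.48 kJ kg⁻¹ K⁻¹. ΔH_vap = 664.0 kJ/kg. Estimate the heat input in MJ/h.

Q = 3810 MJ/h

liquid 51.2→82.3 °C: 80.86 kJ/kg
vaporisation at 82.3 °C: 664 kJ/kg
vapour 82.3→109 °C: 39.516 kJ/kg
Δh = 80.86 + 664 + 39.516 = 784.38 kJ/kg
Q = ṁ·Δh = 81.06 kg/min × 784.38 kJ/kg = 63582 kJ/min
|Q| = 1059.7 kW = 3814.9 MJ/h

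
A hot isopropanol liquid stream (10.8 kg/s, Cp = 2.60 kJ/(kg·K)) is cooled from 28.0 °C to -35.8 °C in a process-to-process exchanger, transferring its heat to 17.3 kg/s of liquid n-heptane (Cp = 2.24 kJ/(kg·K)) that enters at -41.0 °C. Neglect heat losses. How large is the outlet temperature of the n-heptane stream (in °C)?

T_c,out = 5.23 °C

Heat released by hot stream: Q = 10.8 × 2.60 × (28.0 − -35.8) = 1791.5 kJ/s
Energy balance on cold side (adiabatic exchanger): Q = ṁ_c·Cp_c·(T_c,out − T_c,in)
T_c,out = -41.0 + 1791.5/(17.3 × 2.24) = 5.23 °C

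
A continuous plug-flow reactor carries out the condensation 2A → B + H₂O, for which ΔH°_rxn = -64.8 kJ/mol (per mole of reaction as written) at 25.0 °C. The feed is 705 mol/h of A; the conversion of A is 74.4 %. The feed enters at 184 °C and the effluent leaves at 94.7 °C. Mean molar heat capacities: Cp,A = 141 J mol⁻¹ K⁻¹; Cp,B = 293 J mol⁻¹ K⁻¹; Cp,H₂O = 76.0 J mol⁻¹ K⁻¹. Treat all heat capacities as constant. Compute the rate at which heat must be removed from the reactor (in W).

Q_out = 6740 W

Extent of reaction ξ = 0.744 × 705 / 2 = 262.26 mol/h
Reaction term: ξ·ΔH°_rxn = 262.26 × -64.8 = -16994 kJ/h
Sensible, feed 184→25 °C: -15805 kJ/h
Outlet flows (mol/h): A 180.48, B 262.26, H₂O 262.26
Sensible, products 25→94.7 °C: 8518.8 kJ/h
Q = ΔH = -24281 kJ/h = -6.7447 kW
Heat removed = 6744.7 W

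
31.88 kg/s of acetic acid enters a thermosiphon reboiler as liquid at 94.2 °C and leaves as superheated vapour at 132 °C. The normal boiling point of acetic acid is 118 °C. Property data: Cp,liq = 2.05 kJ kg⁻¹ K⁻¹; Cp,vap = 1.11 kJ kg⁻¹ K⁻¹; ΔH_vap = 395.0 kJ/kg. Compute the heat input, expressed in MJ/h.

Q = 52700 MJ/h

liquid 94.2→118 °C: 48.79 kJ/kg
vaporisation at 118 °C: 395 kJ/kg
vapour 118→132 °C: 15.54 kJ/kg
Δh = 48.79 + 395 + 15.54 = 459.33 kJ/kg
Q = ṁ·Δh = 31.88 kg/s × 459.33 kJ/kg = 14643 kJ/s
|Q| = 14643 kW = 52716 MJ/h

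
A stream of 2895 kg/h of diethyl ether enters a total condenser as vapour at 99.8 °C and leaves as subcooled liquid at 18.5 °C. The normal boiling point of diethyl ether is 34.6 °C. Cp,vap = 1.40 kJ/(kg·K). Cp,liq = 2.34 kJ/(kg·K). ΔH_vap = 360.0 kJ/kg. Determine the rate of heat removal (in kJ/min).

Q_c = 23600 kJ/min

vapour 99.8→34.6 °C: -91.28 kJ/kg
condensation at 34.6 °C: -360 kJ/kg
liquid 34.6→18.5 °C: -37.674 kJ/kg
Δh = -91.28 + -360 + -37.674 = -488.95 kJ/kg
Q = ṁ·Δh = 2895 kg/h × -488.95 kJ/kg = -1.4155e+06 kJ/h
|Q| = 393.2 kW = 23592 kJ/min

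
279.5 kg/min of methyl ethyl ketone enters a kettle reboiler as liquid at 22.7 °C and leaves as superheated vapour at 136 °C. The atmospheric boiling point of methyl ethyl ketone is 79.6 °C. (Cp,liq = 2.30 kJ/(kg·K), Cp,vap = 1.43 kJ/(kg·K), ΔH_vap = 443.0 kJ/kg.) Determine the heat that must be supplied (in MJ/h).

liquid 22.7→79.6 °C: 130.87 kJ/kg
vaporisation at 79.6 °C: 443 kJ/kg
vapour 79.6→136 °C: 80.652 kJ/kg
Δh = 130.87 + 443 + 80.652 = 654.52 kJ/kg
Q = ṁ·Δh = 279.5 kg/min × 654.52 kJ/kg = 182940 kJ/min
|Q| = 3049 kW = 10976 MJ/h

Q = 11000 MJ/h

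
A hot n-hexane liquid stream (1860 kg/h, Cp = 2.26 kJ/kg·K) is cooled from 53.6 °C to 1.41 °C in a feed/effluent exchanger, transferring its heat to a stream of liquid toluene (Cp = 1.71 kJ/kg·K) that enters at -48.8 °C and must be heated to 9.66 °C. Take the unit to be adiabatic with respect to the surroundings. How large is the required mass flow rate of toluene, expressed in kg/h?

ṁ_c = 2190 kg/h

Heat released by hot stream: Q = 1860 × 2.26 × (53.6 − 1.41) = 219390 kJ/h
Energy balance on cold side (adiabatic exchanger): Q = ṁ_c·Cp_c·(T_c,out − T_c,in)
ṁ_c = 219390 / [1.71 × (9.66 − -48.8)] = 2194.6 kg/h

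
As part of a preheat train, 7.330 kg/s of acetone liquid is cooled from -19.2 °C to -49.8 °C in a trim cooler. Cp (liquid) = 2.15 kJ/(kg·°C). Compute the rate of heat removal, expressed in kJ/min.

Q_c = 28900 kJ/min

Q = ṁ·Cp·ΔT = 7.330 × 2.15 × (-49.8 − -19.2) = -482.24 kJ/s
Cooling duty = 28934 kJ/min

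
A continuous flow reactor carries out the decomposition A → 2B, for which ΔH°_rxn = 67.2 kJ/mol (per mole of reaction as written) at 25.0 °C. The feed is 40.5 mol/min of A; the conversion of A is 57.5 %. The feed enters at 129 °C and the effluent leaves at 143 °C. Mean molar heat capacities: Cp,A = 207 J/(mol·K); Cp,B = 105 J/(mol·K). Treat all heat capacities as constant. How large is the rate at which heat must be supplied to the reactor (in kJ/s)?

Extent of reaction ξ = 0.575 × 40.5 = 23.287 mol/min
Reaction term: ξ·ΔH°_rxn = 23.287 × 67.2 = 1564.9 kJ/min
Sensible, feed 129→25 °C: -871.88 kJ/min
Outlet flows (mol/min): A 17.213, B 46.575
Sensible, products 25→143 °C: 997.5 kJ/min
Q = ΔH = 1690.5 kJ/min = 28.176 kW
Heat supplied = 28.176 kJ/s

Q_in = 28.2 kJ/s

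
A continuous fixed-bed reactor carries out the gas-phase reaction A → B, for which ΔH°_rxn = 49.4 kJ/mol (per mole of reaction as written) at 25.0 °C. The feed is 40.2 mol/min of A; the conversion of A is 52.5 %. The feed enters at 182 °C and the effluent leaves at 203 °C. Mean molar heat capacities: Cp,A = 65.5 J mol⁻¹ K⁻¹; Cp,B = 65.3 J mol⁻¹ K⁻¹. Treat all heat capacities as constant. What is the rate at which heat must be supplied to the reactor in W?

Extent of reaction ξ = 0.525 × 40.2 = 21.105 mol/min
Reaction term: ξ·ΔH°_rxn = 21.105 × 49.4 = 1042.6 kJ/min
Sensible, feed 182→25 °C: -413.4 kJ/min
Outlet flows (mol/min): A 19.095, B 21.105
Sensible, products 25→203 °C: 467.94 kJ/min
Q = ΔH = 1097.1 kJ/min = 18.286 kW
Heat supplied = 18286 W

Q_in = 18300 W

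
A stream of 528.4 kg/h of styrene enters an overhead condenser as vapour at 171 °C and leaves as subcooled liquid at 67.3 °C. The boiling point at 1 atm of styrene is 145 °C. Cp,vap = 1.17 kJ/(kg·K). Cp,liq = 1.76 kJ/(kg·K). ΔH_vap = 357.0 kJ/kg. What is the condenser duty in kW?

Q_c = 76.9 kW

vapour 171→145 °C: -30.42 kJ/kg
condensation at 145 °C: -357 kJ/kg
liquid 145→67.3 °C: -136.75 kJ/kg
Δh = -30.42 + -357 + -136.75 = -524.17 kJ/kg
Q = ṁ·Δh = 528.4 kg/h × -524.17 kJ/kg = -276970 kJ/h
|Q| = 76.937 kW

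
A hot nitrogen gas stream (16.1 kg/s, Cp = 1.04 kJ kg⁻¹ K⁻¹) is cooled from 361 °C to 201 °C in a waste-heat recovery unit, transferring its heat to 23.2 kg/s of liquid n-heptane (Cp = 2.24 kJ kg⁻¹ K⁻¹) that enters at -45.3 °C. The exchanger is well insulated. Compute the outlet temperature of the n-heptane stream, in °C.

Heat released by hot stream: Q = 16.1 × 1.04 × (361 − 201) = 2679 kJ/s
Energy balance on cold side (adiabatic exchanger): Q = ṁ_c·Cp_c·(T_c,out − T_c,in)
T_c,out = -45.3 + 2679/(23.2 × 2.24) = 6.2517 °C

T_c,out = 6.25 °C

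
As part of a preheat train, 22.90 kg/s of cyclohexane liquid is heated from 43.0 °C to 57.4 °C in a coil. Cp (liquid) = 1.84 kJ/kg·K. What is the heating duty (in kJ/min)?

Q = ṁ·Cp·ΔT = 22.90 × 1.84 × (57.4 − 43.0) = 606.76 kJ/s
Heating duty = 36406 kJ/min

Q = 36400 kJ/min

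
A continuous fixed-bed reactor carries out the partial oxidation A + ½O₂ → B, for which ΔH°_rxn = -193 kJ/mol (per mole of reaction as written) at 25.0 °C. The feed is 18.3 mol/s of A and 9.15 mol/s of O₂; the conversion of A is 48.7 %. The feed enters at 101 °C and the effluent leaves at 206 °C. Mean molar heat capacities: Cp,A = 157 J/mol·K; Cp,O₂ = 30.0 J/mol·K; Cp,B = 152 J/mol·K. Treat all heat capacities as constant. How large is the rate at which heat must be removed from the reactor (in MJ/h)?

Q_out = 5120 MJ/h

Extent of reaction ξ = 0.487 × 18.3 = 8.9121 mol/s
Reaction term: ξ·ΔH°_rxn = 8.9121 × -193 = -1720 kJ/s
Sensible, feed 101→25 °C: -239.22 kJ/s
Outlet flows (mol/s): A 9.3879, O₂ 4.694, B 8.9121
Sensible, products 25→206 °C: 537.45 kJ/s
Q = ΔH = -1421.8 kJ/s = -1421.8 kW
Heat removed = 5118.5 MJ/h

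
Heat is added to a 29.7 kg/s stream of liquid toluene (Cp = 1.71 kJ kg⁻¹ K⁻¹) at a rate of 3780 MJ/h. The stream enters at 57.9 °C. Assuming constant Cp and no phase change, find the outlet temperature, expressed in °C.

Q = 3780 MJ/h = 1050 kJ/s
ΔT = Q/(ṁ·Cp) = 1050/(29.7×1.71) = 20.675 K
T_out = 57.9 + 20.675 = 78.575 °C

T_out = 78.6 °C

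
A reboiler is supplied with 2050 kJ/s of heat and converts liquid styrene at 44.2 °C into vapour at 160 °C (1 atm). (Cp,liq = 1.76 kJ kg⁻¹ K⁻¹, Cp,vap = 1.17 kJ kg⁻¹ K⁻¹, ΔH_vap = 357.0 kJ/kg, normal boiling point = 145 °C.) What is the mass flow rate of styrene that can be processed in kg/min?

Δh = 1.76×(145−44.2) + 357.0 + 1.17×(160−145) = 551.96 kJ/kg
Q = 2050 kJ/s = 2050 kJ/s = 123000 kJ/min
ṁ = Q/Δh = 123000 / 551.96 = 222.84 kg/min

ṁ = 223 kg/min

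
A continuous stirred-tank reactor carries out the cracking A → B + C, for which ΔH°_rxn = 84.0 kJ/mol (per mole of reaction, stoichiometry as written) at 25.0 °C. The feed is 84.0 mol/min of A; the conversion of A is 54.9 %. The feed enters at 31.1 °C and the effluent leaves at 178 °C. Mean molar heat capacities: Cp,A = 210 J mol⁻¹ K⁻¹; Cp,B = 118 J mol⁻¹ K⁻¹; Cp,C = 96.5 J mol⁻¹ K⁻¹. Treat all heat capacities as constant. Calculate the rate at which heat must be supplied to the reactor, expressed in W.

Extent of reaction ξ = 0.549 × 84.0 = 46.116 mol/min
Reaction term: ξ·ΔH°_rxn = 46.116 × 84.0 = 3873.7 kJ/min
Sensible, feed 31.1→25 °C: -107.6 kJ/min
Outlet flows (mol/min): A 37.884, B 46.116, C 46.116
Sensible, products 25→178 °C: 2730.7 kJ/min
Q = ΔH = 6496.8 kJ/min = 108.28 kW
Heat supplied = 108280 W

Q_in = 108000 W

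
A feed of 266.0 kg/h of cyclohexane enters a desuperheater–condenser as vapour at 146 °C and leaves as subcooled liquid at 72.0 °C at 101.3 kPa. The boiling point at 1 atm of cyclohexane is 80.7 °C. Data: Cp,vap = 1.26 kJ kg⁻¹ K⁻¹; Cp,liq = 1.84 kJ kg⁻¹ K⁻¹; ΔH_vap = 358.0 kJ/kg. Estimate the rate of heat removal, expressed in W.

Q_c = 33700 W

vapour 146→80.7 °C: -82.278 kJ/kg
condensation at 80.7 °C: -358 kJ/kg
liquid 80.7→72.0 °C: -16.008 kJ/kg
Δh = -82.278 + -358 + -16.008 = -456.29 kJ/kg
Q = ṁ·Δh = 266.0 kg/h × -456.29 kJ/kg = -121370 kJ/h
|Q| = 33.714 kW = 33714 W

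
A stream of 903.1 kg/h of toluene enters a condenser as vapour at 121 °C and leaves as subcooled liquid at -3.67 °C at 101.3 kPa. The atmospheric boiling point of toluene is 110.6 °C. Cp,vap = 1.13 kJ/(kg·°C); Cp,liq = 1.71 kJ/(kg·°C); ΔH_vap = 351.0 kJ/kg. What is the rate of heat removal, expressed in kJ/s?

Q_c = 140 kJ/s

vapour 121→110.6 °C: -11.752 kJ/kg
condensation at 110.6 °C: -351 kJ/kg
liquid 110.6→-3.67 °C: -195.4 kJ/kg
Δh = -11.752 + -351 + -195.4 = -558.15 kJ/kg
Q = ṁ·Δh = 903.1 kg/h × -558.15 kJ/kg = -504070 kJ/h
|Q| = 140.02 kW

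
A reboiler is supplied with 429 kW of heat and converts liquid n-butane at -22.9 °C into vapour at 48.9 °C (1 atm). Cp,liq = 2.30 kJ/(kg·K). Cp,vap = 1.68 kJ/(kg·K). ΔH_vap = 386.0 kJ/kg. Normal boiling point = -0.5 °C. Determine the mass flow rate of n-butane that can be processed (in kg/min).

ṁ = 49.5 kg/min

Δh = 2.30×(-0.5−-22.9) + 386.0 + 1.68×(48.9−-0.5) = 520.51 kJ/kg
Q = 429 kW = 429 kJ/s = 25740 kJ/min
ṁ = Q/Δh = 25740 / 520.51 = 49.451 kg/min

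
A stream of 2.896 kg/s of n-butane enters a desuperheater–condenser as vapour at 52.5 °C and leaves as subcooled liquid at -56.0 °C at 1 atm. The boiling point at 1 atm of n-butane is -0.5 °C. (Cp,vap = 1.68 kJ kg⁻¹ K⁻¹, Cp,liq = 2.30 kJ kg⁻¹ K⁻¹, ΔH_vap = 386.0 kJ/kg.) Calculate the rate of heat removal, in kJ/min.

vapour 52.5→-0.5 °C: -89.04 kJ/kg
condensation at -0.5 °C: -386 kJ/kg
liquid -0.5→-56.0 °C: -127.65 kJ/kg
Δh = -89.04 + -386 + -127.65 = -602.69 kJ/kg
Q = ṁ·Δh = 2.896 kg/s × -602.69 kJ/kg = -1745.4 kJ/s
|Q| = 1745.4 kW = 104720 kJ/min

Q_c = 105000 kJ/min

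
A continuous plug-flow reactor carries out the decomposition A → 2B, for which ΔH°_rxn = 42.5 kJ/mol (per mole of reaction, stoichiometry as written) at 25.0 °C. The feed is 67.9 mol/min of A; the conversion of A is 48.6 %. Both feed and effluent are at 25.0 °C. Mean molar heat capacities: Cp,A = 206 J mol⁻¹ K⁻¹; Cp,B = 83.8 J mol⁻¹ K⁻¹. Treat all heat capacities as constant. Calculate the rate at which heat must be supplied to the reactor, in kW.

Extent of reaction ξ = 0.486 × 67.9 = 32.999 mol/min
Reaction term: ξ·ΔH°_rxn = 32.999 × 42.5 = 1402.5 kJ/min
Q = ΔH = 1402.5 kJ/min = 23.375 kW
Heat supplied = 23.375 kW

Q_in = 23.4 kW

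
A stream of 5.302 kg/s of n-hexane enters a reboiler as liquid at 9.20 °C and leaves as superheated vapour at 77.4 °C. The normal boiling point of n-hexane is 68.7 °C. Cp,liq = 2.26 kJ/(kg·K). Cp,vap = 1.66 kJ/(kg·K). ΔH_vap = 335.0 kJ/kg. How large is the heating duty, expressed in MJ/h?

Q = 9240 MJ/h

liquid 9.20→68.7 °C: 134.47 kJ/kg
vaporisation at 68.7 °C: 335 kJ/kg
vapour 68.7→77.4 °C: 14.442 kJ/kg
Δh = 134.47 + 335 + 14.442 = 483.91 kJ/kg
Q = ṁ·Δh = 5.302 kg/s × 483.91 kJ/kg = 2565.7 kJ/s
|Q| = 2565.7 kW = 9236.5 MJ/h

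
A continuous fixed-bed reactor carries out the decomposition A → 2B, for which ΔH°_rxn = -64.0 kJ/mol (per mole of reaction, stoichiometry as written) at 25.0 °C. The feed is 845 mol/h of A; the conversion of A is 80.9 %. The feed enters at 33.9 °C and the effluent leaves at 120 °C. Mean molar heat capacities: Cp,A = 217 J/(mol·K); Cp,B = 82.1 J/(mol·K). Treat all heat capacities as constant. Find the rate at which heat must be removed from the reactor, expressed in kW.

Extent of reaction ξ = 0.809 × 845 = 683.61 mol/h
Reaction term: ξ·ΔH°_rxn = 683.61 × -64.0 = -43751 kJ/h
Sensible, feed 33.9→25 °C: -1631.9 kJ/h
Outlet flows (mol/h): A 161.39, B 1367.2
Sensible, products 25→120 °C: 13991 kJ/h
Q = ΔH = -31392 kJ/h = -8.72 kW
Heat removed = 8.72 kW

Q_out = 8.72 kW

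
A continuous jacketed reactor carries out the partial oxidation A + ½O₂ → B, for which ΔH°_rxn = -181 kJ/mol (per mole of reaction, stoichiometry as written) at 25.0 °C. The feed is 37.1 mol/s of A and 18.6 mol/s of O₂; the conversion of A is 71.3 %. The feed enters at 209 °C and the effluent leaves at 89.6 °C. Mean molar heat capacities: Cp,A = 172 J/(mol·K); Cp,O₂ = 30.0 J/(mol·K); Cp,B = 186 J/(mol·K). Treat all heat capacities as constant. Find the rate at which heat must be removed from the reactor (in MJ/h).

Q_out = 20200 MJ/h

Extent of reaction ξ = 0.713 × 37.1 = 26.452 mol/s
Reaction term: ξ·ΔH°_rxn = 26.452 × -181 = -4787.9 kJ/s
Sensible, feed 209→25 °C: -1276.8 kJ/s
Outlet flows (mol/s): A 10.648, O₂ 5.3739, B 26.452
Sensible, products 25→89.6 °C: 446.56 kJ/s
Q = ΔH = -5618.1 kJ/s = -5618.1 kW
Heat removed = 20225 MJ/h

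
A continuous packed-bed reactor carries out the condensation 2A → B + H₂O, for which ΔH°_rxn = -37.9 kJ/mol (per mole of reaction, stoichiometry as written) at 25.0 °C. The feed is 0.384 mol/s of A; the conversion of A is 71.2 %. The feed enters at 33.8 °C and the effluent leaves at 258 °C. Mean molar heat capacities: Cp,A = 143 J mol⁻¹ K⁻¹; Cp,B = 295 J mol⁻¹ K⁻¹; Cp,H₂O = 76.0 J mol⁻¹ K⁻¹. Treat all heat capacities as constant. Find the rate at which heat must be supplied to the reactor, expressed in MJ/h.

Q_in = 35.4 MJ/h

Extent of reaction ξ = 0.712 × 0.384 / 2 = 0.1367 mol/s
Reaction term: ξ·ΔH°_rxn = 0.1367 × -37.9 = -5.1811 kJ/s
Sensible, feed 33.8→25 °C: -0.48323 kJ/s
Outlet flows (mol/s): A 0.11059, B 0.1367, H₂O 0.1367
Sensible, products 25→258 °C: 15.502 kJ/s
Q = ΔH = 9.8376 kJ/s = 9.8376 kW
Heat supplied = 35.415 MJ/h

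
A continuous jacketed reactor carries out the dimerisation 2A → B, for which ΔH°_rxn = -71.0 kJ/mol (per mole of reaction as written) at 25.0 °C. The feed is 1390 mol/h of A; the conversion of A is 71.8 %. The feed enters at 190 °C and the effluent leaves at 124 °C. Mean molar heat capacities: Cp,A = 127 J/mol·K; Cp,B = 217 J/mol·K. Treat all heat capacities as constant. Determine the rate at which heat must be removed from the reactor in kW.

Extent of reaction ξ = 0.718 × 1390 / 2 = 499.01 mol/h
Reaction term: ξ·ΔH°_rxn = 499.01 × -71.0 = -35430 kJ/h
Sensible, feed 190→25 °C: -29127 kJ/h
Outlet flows (mol/h): A 391.98, B 499.01
Sensible, products 25→124 °C: 15649 kJ/h
Q = ΔH = -48909 kJ/h = -13.586 kW
Heat removed = 13.586 kW

Q_out = 13.6 kW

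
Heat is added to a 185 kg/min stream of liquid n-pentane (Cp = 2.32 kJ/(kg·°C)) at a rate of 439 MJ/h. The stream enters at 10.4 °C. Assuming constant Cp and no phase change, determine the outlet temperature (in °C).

T_out = 27.4 °C

Q = 439 MJ/h = 7316.7 kJ/min
ΔT = Q/(ṁ·Cp) = 7316.7/(185×2.32) = 17.047 K
T_out = 10.4 + 17.047 = 27.447 °C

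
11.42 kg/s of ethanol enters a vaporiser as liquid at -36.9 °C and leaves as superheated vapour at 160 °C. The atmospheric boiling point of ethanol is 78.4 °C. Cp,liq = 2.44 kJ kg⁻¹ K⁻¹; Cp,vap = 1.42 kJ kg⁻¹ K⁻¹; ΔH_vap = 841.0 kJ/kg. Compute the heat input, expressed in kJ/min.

Q = 848000 kJ/min

liquid -36.9→78.4 °C: 281.33 kJ/kg
vaporisation at 78.4 °C: 841 kJ/kg
vapour 78.4→160 °C: 115.87 kJ/kg
Δh = 281.33 + 841 + 115.87 = 1238.2 kJ/kg
Q = ṁ·Δh = 11.42 kg/s × 1238.2 kJ/kg = 14140 kJ/s
|Q| = 14140 kW = 848420 kJ/min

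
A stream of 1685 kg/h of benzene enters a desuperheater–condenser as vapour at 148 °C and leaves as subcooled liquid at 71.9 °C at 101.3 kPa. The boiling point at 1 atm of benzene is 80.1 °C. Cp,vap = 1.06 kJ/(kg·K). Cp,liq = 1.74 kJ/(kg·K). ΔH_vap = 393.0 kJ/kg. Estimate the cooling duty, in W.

vapour 148→80.1 °C: -71.974 kJ/kg
condensation at 80.1 °C: -393 kJ/kg
liquid 80.1→71.9 °C: -14.268 kJ/kg
Δh = -71.974 + -393 + -14.268 = -479.24 kJ/kg
Q = ṁ·Δh = 1685 kg/h × -479.24 kJ/kg = -807520 kJ/h
|Q| = 224.31 kW = 224310 W

Q_c = 224000 W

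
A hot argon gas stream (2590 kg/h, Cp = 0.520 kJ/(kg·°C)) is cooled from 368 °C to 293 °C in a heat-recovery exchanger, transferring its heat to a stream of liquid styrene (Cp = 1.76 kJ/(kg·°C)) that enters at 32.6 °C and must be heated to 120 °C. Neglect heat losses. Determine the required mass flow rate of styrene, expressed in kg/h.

Heat released by hot stream: Q = 2590 × 0.520 × (368 − 293) = 101010 kJ/h
Energy balance on cold side (adiabatic exchanger): Q = ṁ_c·Cp_c·(T_c,out − T_c,in)
ṁ_c = 101010 / [1.76 × (120 − 32.6)] = 656.66 kg/h

ṁ_c = 657 kg/h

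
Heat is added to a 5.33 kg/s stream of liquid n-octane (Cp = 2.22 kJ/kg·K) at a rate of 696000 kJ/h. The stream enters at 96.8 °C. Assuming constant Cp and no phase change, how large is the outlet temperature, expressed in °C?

T_out = 113 °C

Q = 696000 kJ/h = 193.33 kJ/s
ΔT = Q/(ṁ·Cp) = 193.33/(5.33×2.22) = 16.339 K
T_out = 96.8 + 16.339 = 113.14 °C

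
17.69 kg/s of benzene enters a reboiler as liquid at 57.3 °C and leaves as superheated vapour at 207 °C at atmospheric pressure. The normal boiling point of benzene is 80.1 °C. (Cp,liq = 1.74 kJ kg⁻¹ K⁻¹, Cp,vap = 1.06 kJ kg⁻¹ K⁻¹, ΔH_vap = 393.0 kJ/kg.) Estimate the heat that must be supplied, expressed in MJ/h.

liquid 57.3→80.1 °C: 39.672 kJ/kg
vaporisation at 80.1 °C: 393 kJ/kg
vapour 80.1→207 °C: 134.51 kJ/kg
Δh = 39.672 + 393 + 134.51 = 567.19 kJ/kg
Q = ṁ·Δh = 17.69 kg/s × 567.19 kJ/kg = 10034 kJ/s
|Q| = 10034 kW = 36121 MJ/h

Q = 36100 MJ/h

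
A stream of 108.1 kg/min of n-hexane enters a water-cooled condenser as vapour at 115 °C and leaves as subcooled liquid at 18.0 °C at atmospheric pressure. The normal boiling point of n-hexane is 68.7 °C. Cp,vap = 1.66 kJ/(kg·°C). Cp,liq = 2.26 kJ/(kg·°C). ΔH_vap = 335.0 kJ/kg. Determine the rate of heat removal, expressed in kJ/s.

Q_c = 948 kJ/s

vapour 115→68.7 °C: -76.858 kJ/kg
condensation at 68.7 °C: -335 kJ/kg
liquid 68.7→18.0 °C: -114.58 kJ/kg
Δh = -76.858 + -335 + -114.58 = -526.44 kJ/kg
Q = ṁ·Δh = 108.1 kg/min × -526.44 kJ/kg = -56908 kJ/min
|Q| = 948.47 kW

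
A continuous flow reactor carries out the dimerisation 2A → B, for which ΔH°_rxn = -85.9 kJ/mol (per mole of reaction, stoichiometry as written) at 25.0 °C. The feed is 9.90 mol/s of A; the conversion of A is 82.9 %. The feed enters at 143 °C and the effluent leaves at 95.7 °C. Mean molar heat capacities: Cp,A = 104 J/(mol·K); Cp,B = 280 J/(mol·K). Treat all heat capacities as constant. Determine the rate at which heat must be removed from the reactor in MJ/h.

Q_out = 1370 MJ/h

Extent of reaction ξ = 0.829 × 9.90 / 2 = 4.1036 mol/s
Reaction term: ξ·ΔH°_rxn = 4.1036 × -85.9 = -352.49 kJ/s
Sensible, feed 143→25 °C: -121.49 kJ/s
Outlet flows (mol/s): A 1.6929, B 4.1036
Sensible, products 25→95.7 °C: 93.681 kJ/s
Q = ΔH = -380.31 kJ/s = -380.31 kW
Heat removed = 1369.1 MJ/h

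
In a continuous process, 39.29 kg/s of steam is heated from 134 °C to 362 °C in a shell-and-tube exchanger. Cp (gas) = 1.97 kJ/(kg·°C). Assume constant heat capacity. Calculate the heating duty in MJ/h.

Q = 63500 MJ/h

Q = ṁ·Cp·ΔT = 39.29 × 1.97 × (362 − 134) = 17647 kJ/s
Heating duty = 63531 MJ/h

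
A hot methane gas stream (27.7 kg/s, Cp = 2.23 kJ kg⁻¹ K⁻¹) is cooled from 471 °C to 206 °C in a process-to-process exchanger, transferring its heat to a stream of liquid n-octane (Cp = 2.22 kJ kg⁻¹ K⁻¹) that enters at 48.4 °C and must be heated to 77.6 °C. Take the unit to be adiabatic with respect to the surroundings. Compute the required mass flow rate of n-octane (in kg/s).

Heat released by hot stream: Q = 27.7 × 2.23 × (471 − 206) = 16369 kJ/s
Energy balance on cold side (adiabatic exchanger): Q = ṁ_c·Cp_c·(T_c,out − T_c,in)
ṁ_c = 16369 / [2.22 × (77.6 − 48.4)] = 252.52 kg/s

ṁ_c = 253 kg/s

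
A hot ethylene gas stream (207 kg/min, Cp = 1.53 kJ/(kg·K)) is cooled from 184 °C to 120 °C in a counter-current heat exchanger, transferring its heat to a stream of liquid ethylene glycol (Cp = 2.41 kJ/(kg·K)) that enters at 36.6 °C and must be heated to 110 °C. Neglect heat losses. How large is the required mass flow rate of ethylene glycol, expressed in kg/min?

ṁ_c = 115 kg/min

Heat released by hot stream: Q = 207 × 1.53 × (184 − 120) = 20269 kJ/min
Energy balance on cold side (adiabatic exchanger): Q = ṁ_c·Cp_c·(T_c,out − T_c,in)
ṁ_c = 20269 / [2.41 × (110 − 36.6)] = 114.59 kg/min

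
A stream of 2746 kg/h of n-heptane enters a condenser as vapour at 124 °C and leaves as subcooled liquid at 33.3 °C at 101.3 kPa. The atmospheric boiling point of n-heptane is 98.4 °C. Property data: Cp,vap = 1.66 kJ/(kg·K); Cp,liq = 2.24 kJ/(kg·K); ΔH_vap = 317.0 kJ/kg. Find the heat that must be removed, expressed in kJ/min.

Q_c = 23100 kJ/min

vapour 124→98.4 °C: -42.496 kJ/kg
condensation at 98.4 °C: -317 kJ/kg
liquid 98.4→33.3 °C: -145.82 kJ/kg
Δh = -42.496 + -317 + -145.82 = -505.32 kJ/kg
Q = ṁ·Δh = 2746 kg/h × -505.32 kJ/kg = -1.3876e+06 kJ/h
|Q| = 385.45 kW = 23127 kJ/min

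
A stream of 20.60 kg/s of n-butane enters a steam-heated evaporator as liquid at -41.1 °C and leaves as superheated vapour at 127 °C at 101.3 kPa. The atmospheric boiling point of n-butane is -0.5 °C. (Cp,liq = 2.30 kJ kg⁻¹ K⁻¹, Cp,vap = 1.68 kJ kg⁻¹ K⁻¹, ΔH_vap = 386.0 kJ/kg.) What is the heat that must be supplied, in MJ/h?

Q = 51400 MJ/h

liquid -41.1→-0.5 °C: 93.38 kJ/kg
vaporisation at -0.5 °C: 386 kJ/kg
vapour -0.5→127 °C: 214.2 kJ/kg
Δh = 93.38 + 386 + 214.2 = 693.58 kJ/kg
Q = ṁ·Δh = 20.60 kg/s × 693.58 kJ/kg = 14288 kJ/s
|Q| = 14288 kW = 51436 MJ/h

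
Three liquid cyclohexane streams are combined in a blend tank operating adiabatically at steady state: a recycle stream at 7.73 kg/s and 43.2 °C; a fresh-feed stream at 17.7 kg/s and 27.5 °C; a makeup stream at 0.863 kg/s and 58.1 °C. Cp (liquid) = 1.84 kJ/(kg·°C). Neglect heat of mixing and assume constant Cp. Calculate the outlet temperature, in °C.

Energy balance with Q = 0: Σ ṁᵢCp,ᵢ(T_out − Tᵢ) = 0
Σ ṁᵢCp,ᵢTᵢ = 7.73×1.84×43.2 + 17.7×1.84×27.5 + 0.863×1.84×58.1 = 1602.3
Σ ṁᵢCp,ᵢ = 7.73×1.84 + 17.7×1.84 + 0.863×1.84 = 48.379
T_out = 1602.3 / 48.379 = 33.12 °C

T_out = 33.1 °C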